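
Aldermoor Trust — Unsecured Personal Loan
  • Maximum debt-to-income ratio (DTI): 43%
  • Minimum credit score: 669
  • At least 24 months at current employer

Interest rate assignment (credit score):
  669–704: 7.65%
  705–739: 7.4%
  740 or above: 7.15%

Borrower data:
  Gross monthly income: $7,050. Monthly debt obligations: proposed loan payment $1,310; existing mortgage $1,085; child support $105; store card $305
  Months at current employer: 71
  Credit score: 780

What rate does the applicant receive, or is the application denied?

Approved at 7.15%

Credit score 780 ≥ 669 (meets minimum)
Employment 71 ≥ 24 months
Total monthly debts = (1,310 + 1,085 + 105 + 305) = 2,805. DTI: 2,805 ÷ 7,050 = 39.8%, within the 43% cap
All requirements met. Score 780 falls in the 740 or above tier → 7.15%.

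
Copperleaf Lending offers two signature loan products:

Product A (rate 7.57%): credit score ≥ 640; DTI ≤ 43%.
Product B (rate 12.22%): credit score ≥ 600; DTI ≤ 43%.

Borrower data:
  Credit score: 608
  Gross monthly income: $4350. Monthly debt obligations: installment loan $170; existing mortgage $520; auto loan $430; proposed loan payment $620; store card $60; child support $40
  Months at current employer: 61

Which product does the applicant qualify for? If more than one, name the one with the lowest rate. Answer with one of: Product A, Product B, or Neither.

Product B

Total debts = (170 + 520 + 430 + 620 + 60 + 40) = 1,840; DTI = 1,840/4,350 = 42.3%.
Product A: score 608 < 640; DTI 42.3% ≤ 43% → does not qualify.
Product B: score 608 ≥ 600; DTI 42.3% ≤ 43% → qualifies.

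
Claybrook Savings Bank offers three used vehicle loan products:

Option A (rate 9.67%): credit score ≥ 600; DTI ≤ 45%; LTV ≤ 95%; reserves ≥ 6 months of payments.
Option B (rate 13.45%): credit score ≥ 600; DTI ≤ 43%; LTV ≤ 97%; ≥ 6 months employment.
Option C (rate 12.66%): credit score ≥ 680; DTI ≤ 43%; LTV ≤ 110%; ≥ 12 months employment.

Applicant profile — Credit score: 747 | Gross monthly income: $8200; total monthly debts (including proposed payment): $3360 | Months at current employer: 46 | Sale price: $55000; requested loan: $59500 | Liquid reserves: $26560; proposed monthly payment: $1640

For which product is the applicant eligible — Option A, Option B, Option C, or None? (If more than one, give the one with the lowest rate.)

Option C

DTI = 3,360/8,200 = 41%.
LTV = 59,500/55,000 = 108.2%.
Reserves = 26,560/1,640 = 16.2 months.
Option A: score 747 ≥ 600; DTI 41% ≤ 45%; LTV 108.2% > 95%; reserves 16.2 ≥ 6 mo → does not qualify.
Option B: score 747 ≥ 600; DTI 41% ≤ 43%; LTV 108.2% > 97%; employment 46 ≥ 6 mo → does not qualify.
Option C: score 747 ≥ 680; DTI 41% ≤ 43%; LTV 108.2% ≤ 110%; employment 46 ≥ 12 mo → qualifies.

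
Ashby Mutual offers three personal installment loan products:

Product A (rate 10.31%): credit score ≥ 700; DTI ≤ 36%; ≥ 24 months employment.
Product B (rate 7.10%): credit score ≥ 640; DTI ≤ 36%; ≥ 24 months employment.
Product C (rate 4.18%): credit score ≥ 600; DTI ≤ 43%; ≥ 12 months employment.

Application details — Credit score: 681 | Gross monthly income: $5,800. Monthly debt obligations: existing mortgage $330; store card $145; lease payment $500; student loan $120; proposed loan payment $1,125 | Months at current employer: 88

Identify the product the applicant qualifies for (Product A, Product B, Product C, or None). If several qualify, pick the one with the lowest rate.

Total debts = (330 + 145 + 500 + 120 + 1,125) = 2,220; DTI = 2,220/5,800 = 38.3%.
Product A: score 681 < 700; DTI 38.3% > 36%; employment 88 ≥ 24 mo → does not qualify.
Product B: score 681 ≥ 640; DTI 38.3% > 36%; employment 88 ≥ 24 mo → does not qualify.
Product C: score 681 ≥ 600; DTI 38.3% ≤ 43%; employment 88 ≥ 12 mo → qualifies.

Product C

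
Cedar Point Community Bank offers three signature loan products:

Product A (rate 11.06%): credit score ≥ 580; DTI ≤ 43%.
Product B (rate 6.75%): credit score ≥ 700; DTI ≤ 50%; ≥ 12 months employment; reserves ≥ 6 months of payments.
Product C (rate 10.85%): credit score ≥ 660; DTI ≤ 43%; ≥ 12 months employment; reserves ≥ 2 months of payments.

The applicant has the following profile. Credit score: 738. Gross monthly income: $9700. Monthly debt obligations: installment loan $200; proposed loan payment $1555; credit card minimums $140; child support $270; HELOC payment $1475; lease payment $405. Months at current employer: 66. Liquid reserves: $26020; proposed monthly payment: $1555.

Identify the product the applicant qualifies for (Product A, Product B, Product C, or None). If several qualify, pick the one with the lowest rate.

Total debts = (200 + 1,555 + 140 + 270 + 1,475 + 405) = 4,045; DTI = 4,045/9,700 = 41.7%.
Reserves = 26,020/1,555 = 16.7 months.
Product A: score 738 ≥ 580; DTI 41.7% ≤ 43% → qualifies.
Product B: score 738 ≥ 700; DTI 41.7% ≤ 50%; employment 66 ≥ 12 mo; reserves 16.7 ≥ 6 mo → qualifies.
Product C: score 738 ≥ 660; DTI 41.7% ≤ 43%; employment 66 ≥ 12 mo; reserves 16.7 ≥ 2 mo → qualifies.
Qualifying: Product A, Product B, Product C. Lowest rate is 6.75% → Product B.

Product B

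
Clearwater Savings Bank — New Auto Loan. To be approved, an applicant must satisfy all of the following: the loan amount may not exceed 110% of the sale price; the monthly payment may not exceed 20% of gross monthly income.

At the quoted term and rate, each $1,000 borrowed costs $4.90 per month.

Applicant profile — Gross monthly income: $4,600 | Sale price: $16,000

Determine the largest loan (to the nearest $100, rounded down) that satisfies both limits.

Payment cap: 20% × $4,600 = $920/month.
At $4.90 per $1,000, that supports 920/4.90 × 1,000 ≈ $187,755 → $187,700.
LTV cap: 110% × $16,000 = $17,600 → $17,600.
Binding constraint: loan-to-value.

$17,600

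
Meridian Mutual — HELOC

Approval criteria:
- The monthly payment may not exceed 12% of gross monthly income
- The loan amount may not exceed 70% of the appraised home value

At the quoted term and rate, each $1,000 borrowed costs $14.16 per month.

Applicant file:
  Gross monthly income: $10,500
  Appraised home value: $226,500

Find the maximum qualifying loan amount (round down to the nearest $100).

$88,900

Payment cap: 12% × $10,500 = $1,260/month.
At $14.16 per $1,000, that supports 1,260/14.16 × 1,000 ≈ $88,983 → $88,900.
LTV cap: 70% × $226,500 = $158,550 → $158,500.
Binding constraint: payment-to-income.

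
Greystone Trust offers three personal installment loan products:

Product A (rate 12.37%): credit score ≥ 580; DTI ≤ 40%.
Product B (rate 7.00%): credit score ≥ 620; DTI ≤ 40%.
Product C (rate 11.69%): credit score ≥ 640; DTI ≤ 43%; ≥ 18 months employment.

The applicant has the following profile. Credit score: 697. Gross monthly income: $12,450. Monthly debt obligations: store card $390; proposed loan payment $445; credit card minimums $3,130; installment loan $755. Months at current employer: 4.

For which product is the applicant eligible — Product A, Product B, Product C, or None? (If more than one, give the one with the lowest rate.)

Product B

Total debts = (390 + 445 + 3,130 + 755) = 4,720; DTI = 4,720/12,450 = 37.9%.
Product A: score 697 ≥ 580; DTI 37.9% ≤ 40% → qualifies.
Product B: score 697 ≥ 620; DTI 37.9% ≤ 40% → qualifies.
Product C: score 697 ≥ 640; DTI 37.9% ≤ 43%; employment 4 < 18 mo → does not qualify.
Qualifying: Product A, Product B. Lowest rate is 7.00% → Product B.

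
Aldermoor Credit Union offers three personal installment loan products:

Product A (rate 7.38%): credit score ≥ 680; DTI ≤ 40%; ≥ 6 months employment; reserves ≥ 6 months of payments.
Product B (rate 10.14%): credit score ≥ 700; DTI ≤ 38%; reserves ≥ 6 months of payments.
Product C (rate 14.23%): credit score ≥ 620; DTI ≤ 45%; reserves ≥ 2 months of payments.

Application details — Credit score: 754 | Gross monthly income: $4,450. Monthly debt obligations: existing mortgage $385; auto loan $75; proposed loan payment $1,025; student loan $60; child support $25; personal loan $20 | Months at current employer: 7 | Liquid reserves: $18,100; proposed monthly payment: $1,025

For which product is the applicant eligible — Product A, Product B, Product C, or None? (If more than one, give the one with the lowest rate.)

Product A

Total debts = (385 + 75 + 1,025 + 60 + 25 + 20) = 1,590; DTI = 1,590/4,450 = 35.7%.
Reserves = 18,100/1,025 = 17.7 months.
Product A: score 754 ≥ 680; DTI 35.7% ≤ 40%; employment 7 ≥ 6 mo; reserves 17.7 ≥ 6 mo → qualifies.
Product B: score 754 ≥ 700; DTI 35.7% ≤ 38%; reserves 17.7 ≥ 6 mo → qualifies.
Product C: score 754 ≥ 620; DTI 35.7% ≤ 45%; reserves 17.7 ≥ 2 mo → qualifies.
Qualifying: Product A, Product B, Product C. Lowest rate is 7.38% → Product A.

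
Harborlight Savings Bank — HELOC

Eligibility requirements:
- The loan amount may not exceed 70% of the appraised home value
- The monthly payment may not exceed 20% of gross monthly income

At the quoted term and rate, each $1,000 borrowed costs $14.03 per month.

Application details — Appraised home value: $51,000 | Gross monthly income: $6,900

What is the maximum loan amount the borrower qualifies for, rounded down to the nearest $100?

$35,700

Payment cap: 20% × $6,900 = $1,380/month.
At $14.03 per $1,000, that supports 1,380/14.03 × 1,000 ≈ $98,360 → $98,300.
LTV cap: 70% × $51,000 = $35,700 → $35,700.
Binding constraint: loan-to-value.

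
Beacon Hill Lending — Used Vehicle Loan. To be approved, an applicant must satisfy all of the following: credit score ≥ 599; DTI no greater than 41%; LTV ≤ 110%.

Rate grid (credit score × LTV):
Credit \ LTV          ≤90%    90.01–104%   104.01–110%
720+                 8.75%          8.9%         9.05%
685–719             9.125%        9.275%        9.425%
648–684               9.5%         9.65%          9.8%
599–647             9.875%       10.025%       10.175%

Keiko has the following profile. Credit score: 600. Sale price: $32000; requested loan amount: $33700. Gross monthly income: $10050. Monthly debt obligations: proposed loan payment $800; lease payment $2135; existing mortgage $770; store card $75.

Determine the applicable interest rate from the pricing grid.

10.175%

Credit score 600 ≥ 599; Total monthly debts = (800 + 2,135 + 770 + 75) = 3,780. DTI: 3,780 ÷ 10,050 = 37.6%, within the 41% cap
LTV: 33,700 ÷ 32,000 = 105.3%, within 110% cap
Row: 600 falls in 599–647. Column: 105.3% falls in 104.01–110%. Rate = 10.175%.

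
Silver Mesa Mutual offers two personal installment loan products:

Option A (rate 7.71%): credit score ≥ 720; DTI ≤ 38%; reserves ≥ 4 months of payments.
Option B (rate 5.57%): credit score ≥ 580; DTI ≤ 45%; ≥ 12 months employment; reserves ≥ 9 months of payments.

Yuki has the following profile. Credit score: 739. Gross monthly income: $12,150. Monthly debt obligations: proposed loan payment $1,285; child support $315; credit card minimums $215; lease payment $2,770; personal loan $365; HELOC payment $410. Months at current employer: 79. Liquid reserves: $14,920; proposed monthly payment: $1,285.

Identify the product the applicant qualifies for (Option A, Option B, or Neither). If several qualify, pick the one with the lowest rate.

Total debts = (1,285 + 315 + 215 + 2,770 + 365 + 410) = 5,360; DTI = 5,360/12,150 = 44.1%.
Reserves = 14,920/1,285 = 11.6 months.
Option A: score 739 ≥ 720; DTI 44.1% > 38%; reserves 11.6 ≥ 4 mo → does not qualify.
Option B: score 739 ≥ 580; DTI 44.1% ≤ 45%; employment 79 ≥ 12 mo; reserves 11.6 ≥ 9 mo → qualifies.

Option B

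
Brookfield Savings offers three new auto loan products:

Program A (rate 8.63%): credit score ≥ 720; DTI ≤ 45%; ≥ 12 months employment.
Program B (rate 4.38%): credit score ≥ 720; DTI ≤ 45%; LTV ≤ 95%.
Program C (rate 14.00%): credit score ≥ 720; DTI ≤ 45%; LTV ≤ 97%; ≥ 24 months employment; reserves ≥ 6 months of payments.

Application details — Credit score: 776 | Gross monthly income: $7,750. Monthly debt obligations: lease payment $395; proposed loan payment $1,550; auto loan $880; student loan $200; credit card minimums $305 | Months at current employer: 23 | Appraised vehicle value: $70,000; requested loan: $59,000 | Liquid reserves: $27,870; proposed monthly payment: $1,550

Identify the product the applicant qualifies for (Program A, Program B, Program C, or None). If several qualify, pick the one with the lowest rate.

Program B

Total debts = (395 + 1,550 + 880 + 200 + 305) = 3,330; DTI = 3,330/7,750 = 43%.
LTV = 59,000/70,000 = 84.3%.
Reserves = 27,870/1,550 = 18.0 months.
Program A: score 776 ≥ 720; DTI 43% ≤ 45%; employment 23 ≥ 12 mo → qualifies.
Program B: score 776 ≥ 720; DTI 43% ≤ 45%; LTV 84.3% ≤ 95% → qualifies.
Program C: score 776 ≥ 720; DTI 43% ≤ 45%; LTV 84.3% ≤ 97%; employment 23 < 24 mo; reserves 18.0 ≥ 6 mo → does not qualify.
Qualifying: Program A, Program B. Lowest rate is 4.38% → Program B.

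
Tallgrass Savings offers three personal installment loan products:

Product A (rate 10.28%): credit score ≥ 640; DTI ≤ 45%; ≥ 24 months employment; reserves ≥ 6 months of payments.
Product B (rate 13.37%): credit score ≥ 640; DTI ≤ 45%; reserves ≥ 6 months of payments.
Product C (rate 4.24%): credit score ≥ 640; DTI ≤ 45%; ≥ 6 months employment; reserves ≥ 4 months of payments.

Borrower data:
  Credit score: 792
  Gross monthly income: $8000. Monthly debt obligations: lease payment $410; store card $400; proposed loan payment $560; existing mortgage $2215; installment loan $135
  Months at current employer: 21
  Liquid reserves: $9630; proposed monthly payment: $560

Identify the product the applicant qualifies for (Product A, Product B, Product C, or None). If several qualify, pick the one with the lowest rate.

None

Total debts = (410 + 400 + 560 + 2,215 + 135) = 3,720; DTI = 3,720/8,000 = 46.5%.
Reserves = 9,630/560 = 17.2 months.
Product A: score 792 ≥ 640; DTI 46.5% > 45%; employment 21 < 24 mo; reserves 17.2 ≥ 6 mo → does not qualify.
Product B: score 792 ≥ 640; DTI 46.5% > 45%; reserves 17.2 ≥ 6 mo → does not qualify.
Product C: score 792 ≥ 640; DTI 46.5% > 45%; employment 21 ≥ 6 mo; reserves 17.2 ≥ 4 mo → does not qualify.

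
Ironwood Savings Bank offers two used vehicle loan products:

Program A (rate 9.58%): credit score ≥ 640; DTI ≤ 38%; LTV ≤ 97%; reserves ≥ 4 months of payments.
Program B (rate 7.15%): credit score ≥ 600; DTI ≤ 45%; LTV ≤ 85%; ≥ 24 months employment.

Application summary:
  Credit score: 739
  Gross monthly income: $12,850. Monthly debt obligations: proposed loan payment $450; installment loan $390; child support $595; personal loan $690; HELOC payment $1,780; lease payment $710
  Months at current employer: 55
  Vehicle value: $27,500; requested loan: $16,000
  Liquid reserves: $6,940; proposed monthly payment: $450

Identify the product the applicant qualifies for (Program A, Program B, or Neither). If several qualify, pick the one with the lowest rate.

Total debts = (450 + 390 + 595 + 690 + 1,780 + 710) = 4,615; DTI = 4,615/12,850 = 35.9%.
LTV = 16,000/27,500 = 58.2%.
Reserves = 6,940/450 = 15.4 months.
Program A: score 739 ≥ 640; DTI 35.9% ≤ 38%; LTV 58.2% ≤ 97%; reserves 15.4 ≥ 4 mo → qualifies.
Program B: score 739 ≥ 600; DTI 35.9% ≤ 45%; LTV 58.2% ≤ 85%; employment 55 ≥ 24 mo → qualifies.
Qualifying: Program A, Program B. Lowest rate is 7.15% → Program B.

Program B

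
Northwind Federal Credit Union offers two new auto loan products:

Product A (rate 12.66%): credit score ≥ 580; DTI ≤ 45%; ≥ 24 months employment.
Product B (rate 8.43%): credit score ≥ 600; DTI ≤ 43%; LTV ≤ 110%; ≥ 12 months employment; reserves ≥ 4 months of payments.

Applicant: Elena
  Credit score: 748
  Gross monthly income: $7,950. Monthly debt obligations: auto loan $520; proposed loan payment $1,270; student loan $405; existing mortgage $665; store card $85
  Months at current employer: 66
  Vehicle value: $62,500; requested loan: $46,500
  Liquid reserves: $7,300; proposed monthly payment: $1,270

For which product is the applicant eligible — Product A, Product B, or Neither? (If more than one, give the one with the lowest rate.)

Total debts = (520 + 1,270 + 405 + 665 + 85) = 2,945; DTI = 2,945/7,950 = 37%.
LTV = 46,500/62,500 = 74.4%.
Reserves = 7,300/1,270 = 5.7 months.
Product A: score 748 ≥ 580; DTI 37% ≤ 45%; employment 66 ≥ 24 mo → qualifies.
Product B: score 748 ≥ 600; DTI 37% ≤ 43%; LTV 74.4% ≤ 110%; employment 66 ≥ 12 mo; reserves 5.7 ≥ 4 mo → qualifies.
Qualifying: Product A, Product B. Lowest rate is 8.43% → Product B.

Product B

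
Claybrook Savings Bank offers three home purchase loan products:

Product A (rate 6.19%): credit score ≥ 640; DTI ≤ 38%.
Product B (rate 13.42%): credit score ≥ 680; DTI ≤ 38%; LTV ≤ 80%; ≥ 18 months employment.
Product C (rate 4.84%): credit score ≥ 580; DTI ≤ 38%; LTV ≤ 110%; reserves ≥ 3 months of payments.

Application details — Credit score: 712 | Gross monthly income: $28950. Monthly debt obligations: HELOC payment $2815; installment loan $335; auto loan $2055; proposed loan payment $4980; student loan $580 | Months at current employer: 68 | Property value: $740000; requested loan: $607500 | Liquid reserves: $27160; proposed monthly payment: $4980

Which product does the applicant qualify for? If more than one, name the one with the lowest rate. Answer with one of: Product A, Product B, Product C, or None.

Product C

Total debts = (2,815 + 335 + 2,055 + 4,980 + 580) = 10,765; DTI = 10,765/28,950 = 37.2%.
LTV = 607,500/740,000 = 82.1%.
Reserves = 27,160/4,980 = 5.5 months.
Product A: score 712 ≥ 640; DTI 37.2% ≤ 38% → qualifies.
Product B: score 712 ≥ 680; DTI 37.2% ≤ 38%; LTV 82.1% > 80%; employment 68 ≥ 18 mo → does not qualify.
Product C: score 712 ≥ 580; DTI 37.2% ≤ 38%; LTV 82.1% ≤ 110%; reserves 5.5 ≥ 3 mo → qualifies.
Qualifying: Product A, Product C. Lowest rate is 4.84% → Product C.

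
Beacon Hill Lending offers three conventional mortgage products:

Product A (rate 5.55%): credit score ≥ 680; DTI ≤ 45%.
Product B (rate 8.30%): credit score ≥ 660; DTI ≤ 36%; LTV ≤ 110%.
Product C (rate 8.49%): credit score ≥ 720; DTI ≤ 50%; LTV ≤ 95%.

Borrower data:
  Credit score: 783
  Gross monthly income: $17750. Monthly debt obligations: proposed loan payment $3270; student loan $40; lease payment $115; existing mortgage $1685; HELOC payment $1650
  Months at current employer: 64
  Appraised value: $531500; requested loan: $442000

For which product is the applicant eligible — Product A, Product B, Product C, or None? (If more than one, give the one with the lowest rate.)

Total debts = (3,270 + 40 + 115 + 1,685 + 1,650) = 6,760; DTI = 6,760/17,750 = 38.1%.
LTV = 442,000/531,500 = 83.2%.
Product A: score 783 ≥ 680; DTI 38.1% ≤ 45% → qualifies.
Product B: score 783 ≥ 660; DTI 38.1% > 36%; LTV 83.2% ≤ 110% → does not qualify.
Product C: score 783 ≥ 720; DTI 38.1% ≤ 50%; LTV 83.2% ≤ 95% → qualifies.
Qualifying: Product A, Product C. Lowest rate is 5.55% → Product A.

Product A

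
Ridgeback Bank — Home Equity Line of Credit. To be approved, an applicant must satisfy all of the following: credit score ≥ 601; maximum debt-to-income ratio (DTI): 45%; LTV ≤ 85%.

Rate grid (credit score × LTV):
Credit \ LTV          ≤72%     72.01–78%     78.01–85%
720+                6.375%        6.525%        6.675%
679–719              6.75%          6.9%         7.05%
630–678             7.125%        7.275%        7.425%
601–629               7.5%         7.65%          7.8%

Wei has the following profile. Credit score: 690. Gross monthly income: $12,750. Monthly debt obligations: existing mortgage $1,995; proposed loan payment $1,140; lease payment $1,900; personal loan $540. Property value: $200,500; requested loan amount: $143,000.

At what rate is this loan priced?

Credit score 690 ≥ 601; Total monthly debts = (1,995 + 1,140 + 1,900 + 540) = 5,575. Debt-to-income = 5,575/12,750 = 43.7% — meets 45% limit
LTV: 143,000 ÷ 200,500 = 71.3%, within 85% cap
Row: 690 falls in 679–719. Column: 71.3% falls in ≤72%. Rate = 6.75%.

6.75%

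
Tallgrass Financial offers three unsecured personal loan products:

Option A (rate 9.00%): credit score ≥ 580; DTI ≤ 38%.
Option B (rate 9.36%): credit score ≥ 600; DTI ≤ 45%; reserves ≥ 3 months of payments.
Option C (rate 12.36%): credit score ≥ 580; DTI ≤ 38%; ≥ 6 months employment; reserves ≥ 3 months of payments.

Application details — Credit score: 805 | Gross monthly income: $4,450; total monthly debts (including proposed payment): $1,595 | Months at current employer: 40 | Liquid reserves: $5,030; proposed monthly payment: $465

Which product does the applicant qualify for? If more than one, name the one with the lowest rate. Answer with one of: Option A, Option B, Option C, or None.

DTI = 1,595/4,450 = 35.8%.
Reserves = 5,030/465 = 10.8 months.
Option A: score 805 ≥ 580; DTI 35.8% ≤ 38% → qualifies.
Option B: score 805 ≥ 600; DTI 35.8% ≤ 45%; reserves 10.8 ≥ 3 mo → qualifies.
Option C: score 805 ≥ 580; DTI 35.8% ≤ 38%; employment 40 ≥ 6 mo; reserves 10.8 ≥ 3 mo → qualifies.
Qualifying: Option A, Option B, Option C. Lowest rate is 9.00% → Option A.

Option A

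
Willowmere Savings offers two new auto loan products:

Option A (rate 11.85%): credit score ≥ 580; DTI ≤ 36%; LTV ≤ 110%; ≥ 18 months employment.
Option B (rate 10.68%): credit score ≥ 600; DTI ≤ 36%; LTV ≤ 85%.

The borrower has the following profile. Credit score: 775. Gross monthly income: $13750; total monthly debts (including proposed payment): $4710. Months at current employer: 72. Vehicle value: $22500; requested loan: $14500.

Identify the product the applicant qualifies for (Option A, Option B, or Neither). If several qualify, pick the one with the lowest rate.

DTI = 4,710/13,750 = 34.3%.
LTV = 14,500/22,500 = 64.4%.
Option A: score 775 ≥ 580; DTI 34.3% ≤ 36%; LTV 64.4% ≤ 110%; employment 72 ≥ 18 mo → qualifies.
Option B: score 775 ≥ 600; DTI 34.3% ≤ 36%; LTV 64.4% ≤ 85% → qualifies.
Qualifying: Option A, Option B. Lowest rate is 10.68% → Option B.

Option B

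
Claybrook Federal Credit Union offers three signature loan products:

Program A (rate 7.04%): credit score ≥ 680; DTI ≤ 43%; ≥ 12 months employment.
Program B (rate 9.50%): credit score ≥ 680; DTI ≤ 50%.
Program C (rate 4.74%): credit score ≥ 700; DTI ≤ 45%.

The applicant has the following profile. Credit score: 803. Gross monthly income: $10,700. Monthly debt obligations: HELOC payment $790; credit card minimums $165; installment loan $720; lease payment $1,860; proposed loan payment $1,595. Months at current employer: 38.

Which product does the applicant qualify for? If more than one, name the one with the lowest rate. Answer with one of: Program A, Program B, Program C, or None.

Total debts = (790 + 165 + 720 + 1,860 + 1,595) = 5,130; DTI = 5,130/10,700 = 47.9%.
Program A: score 803 ≥ 680; DTI 47.9% > 43%; employment 38 ≥ 12 mo → does not qualify.
Program B: score 803 ≥ 680; DTI 47.9% ≤ 50% → qualifies.
Program C: score 803 ≥ 700; DTI 47.9% > 45% → does not qualify.

Program B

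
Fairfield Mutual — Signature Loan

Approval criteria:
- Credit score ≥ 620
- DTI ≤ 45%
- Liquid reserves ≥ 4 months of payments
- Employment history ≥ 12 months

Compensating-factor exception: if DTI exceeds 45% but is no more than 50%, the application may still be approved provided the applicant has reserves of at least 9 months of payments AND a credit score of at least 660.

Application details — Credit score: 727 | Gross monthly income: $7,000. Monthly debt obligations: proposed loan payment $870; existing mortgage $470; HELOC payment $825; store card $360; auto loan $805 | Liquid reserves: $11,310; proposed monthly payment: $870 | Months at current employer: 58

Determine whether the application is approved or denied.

Approved

Credit score 727 ≥ 620 (meets base)
Total debts = (870 + 470 + 825 + 360 + 805) = 3,330. DTI = 3,330/7,000 = 47.6% > 45% — standard DTI limit exceeded.
Reserves: 11,310 ÷ 870 = 13.0 months (meets 4-month minimum)
Employment 58 ≥ 12 months
47.6% falls in the override range (45%–50%), so the compensating-factor test applies.
Reserves 13.0 ≥ 9 months; credit score 727 ≥ 660.
Both compensating conditions met → exception applies.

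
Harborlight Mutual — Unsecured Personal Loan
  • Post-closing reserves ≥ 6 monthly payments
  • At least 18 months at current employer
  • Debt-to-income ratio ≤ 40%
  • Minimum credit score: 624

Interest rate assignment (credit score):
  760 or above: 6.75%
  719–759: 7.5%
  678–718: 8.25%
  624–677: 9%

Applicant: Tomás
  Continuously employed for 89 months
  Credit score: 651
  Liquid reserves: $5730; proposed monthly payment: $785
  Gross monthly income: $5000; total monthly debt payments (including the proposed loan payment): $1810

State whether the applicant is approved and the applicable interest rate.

Credit score 651 ≥ 624 (meets minimum)
DTI = 1,810/5,000 = 36.2% ≤ 40%
Employment 89 ≥ 18 months
Reserves = 5,730/785 = 7.3 months ≥ 6
All requirements met. Score 651 falls in the 624–677 tier → 9%.

Approved at 9%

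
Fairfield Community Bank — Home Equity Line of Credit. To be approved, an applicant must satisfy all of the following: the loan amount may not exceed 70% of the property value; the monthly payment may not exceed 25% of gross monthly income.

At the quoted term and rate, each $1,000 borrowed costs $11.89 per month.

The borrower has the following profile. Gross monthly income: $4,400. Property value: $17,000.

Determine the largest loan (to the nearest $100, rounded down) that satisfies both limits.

$11,900

Payment cap: 25% × $4,400 = $1,100/month.
At $11.89 per $1,000, that supports 1,100/11.89 × 1,000 ≈ $92,514 → $92,500.
LTV cap: 70% × $17,000 = $11,900 → $11,900.
Binding constraint: loan-to-value.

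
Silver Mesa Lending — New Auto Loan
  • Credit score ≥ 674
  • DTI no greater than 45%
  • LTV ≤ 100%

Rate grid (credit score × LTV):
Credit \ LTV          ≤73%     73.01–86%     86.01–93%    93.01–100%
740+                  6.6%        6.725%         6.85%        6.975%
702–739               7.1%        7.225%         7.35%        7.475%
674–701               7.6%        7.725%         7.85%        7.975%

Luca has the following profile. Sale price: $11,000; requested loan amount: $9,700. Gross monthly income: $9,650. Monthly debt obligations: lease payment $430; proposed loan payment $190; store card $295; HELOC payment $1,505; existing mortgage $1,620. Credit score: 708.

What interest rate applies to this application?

Credit score 708 ≥ 674; Total monthly debts = (430 + 190 + 295 + 1,505 + 1,620) = 4,040. Debt-to-income = 4,040/9,650 = 41.9% — meets 45% limit
LTV = 9,700/11,000 = 88.2% ≤ 100%
Score 708 is in the 702–739 band; LTV 88.2% is in the 86.01–93% band → 7.35%.

7.35%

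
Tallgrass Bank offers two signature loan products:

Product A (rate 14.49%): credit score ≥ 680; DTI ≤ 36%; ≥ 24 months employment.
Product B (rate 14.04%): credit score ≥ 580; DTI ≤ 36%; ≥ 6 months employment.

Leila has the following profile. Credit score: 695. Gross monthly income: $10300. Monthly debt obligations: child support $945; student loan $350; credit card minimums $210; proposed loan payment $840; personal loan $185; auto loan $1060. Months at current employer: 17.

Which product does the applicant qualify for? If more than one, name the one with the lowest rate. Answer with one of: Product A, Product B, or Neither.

Total debts = (945 + 350 + 210 + 840 + 185 + 1,060) = 3,590; DTI = 3,590/10,300 = 34.9%.
Product A: score 695 ≥ 680; DTI 34.9% ≤ 36%; employment 17 < 24 mo → does not qualify.
Product B: score 695 ≥ 580; DTI 34.9% ≤ 36%; employment 17 ≥ 6 mo → qualifies.

Product B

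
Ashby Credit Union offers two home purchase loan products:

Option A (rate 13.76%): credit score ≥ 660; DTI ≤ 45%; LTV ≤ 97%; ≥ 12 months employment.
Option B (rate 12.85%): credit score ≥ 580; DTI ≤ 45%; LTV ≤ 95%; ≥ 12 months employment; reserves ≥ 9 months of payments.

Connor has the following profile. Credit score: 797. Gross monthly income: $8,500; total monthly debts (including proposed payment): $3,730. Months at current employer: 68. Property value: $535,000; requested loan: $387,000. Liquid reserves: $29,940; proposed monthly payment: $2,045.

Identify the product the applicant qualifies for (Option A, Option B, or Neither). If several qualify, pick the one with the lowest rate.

DTI = 3,730/8,500 = 43.9%.
LTV = 387,000/535,000 = 72.3%.
Reserves = 29,940/2,045 = 14.6 months.
Option A: score 797 ≥ 660; DTI 43.9% ≤ 45%; LTV 72.3% ≤ 97%; employment 68 ≥ 12 mo → qualifies.
Option B: score 797 ≥ 580; DTI 43.9% ≤ 45%; LTV 72.3% ≤ 95%; employment 68 ≥ 12 mo; reserves 14.6 ≥ 9 mo → qualifies.
Qualifying: Option A, Option B. Lowest rate is 12.85% → Option B.

Option B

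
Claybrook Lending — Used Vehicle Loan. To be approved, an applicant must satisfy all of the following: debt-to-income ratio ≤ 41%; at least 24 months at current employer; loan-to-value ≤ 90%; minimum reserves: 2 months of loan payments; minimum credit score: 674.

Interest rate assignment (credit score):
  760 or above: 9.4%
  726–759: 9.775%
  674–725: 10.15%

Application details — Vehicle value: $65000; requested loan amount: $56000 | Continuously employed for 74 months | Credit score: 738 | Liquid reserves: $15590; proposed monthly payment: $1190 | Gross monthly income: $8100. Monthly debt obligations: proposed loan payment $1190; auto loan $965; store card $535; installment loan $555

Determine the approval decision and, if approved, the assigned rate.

Approved at 9.775%

Credit score 738 ≥ 674 (meets minimum)
Employment 74 ≥ 24 months
Total monthly debts = (1,190 + 965 + 535 + 555) = 3,245. DTI: 3,245 ÷ 8,100 = 40.1%, within the 41% cap
Reserves: 15,590 ÷ 1,190 = 13.1 months (meets 2-month minimum)
LTV = 56,000/65,000 = 86.2% ≤ 90%
All requirements met. Score 738 falls in the 726–759 tier → 9.775%.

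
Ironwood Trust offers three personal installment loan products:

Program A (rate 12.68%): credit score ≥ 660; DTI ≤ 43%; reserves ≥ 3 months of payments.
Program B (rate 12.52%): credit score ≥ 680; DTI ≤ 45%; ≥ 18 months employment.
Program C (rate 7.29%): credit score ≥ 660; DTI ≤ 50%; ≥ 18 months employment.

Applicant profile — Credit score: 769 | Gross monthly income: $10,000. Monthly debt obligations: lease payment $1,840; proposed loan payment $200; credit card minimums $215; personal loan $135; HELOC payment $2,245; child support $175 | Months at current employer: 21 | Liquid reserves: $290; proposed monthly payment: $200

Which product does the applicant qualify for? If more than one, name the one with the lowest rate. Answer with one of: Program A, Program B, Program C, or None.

Program C

Total debts = (1,840 + 200 + 215 + 135 + 2,245 + 175) = 4,810; DTI = 4,810/10,000 = 48.1%.
Reserves = 290/200 = 1.4 months.
Program A: score 769 ≥ 660; DTI 48.1% > 43%; reserves 1.4 < 3 mo → does not qualify.
Program B: score 769 ≥ 680; DTI 48.1% > 45%; employment 21 ≥ 18 mo → does not qualify.
Program C: score 769 ≥ 660; DTI 48.1% ≤ 50%; employment 21 ≥ 18 mo → qualifies.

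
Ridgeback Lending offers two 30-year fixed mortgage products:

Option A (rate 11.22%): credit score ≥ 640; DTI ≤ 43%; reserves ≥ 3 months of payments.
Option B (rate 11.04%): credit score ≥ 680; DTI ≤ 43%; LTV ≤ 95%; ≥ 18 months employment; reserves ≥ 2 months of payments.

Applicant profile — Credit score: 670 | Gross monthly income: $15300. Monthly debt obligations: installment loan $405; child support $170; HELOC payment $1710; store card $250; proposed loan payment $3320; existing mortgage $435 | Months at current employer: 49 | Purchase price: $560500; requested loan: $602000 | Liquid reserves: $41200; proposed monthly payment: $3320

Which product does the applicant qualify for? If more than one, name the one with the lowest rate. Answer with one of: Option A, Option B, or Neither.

Total debts = (405 + 170 + 1,710 + 250 + 3,320 + 435) = 6,290; DTI = 6,290/15,300 = 41.1%.
LTV = 602,000/560,500 = 107.4%.
Reserves = 41,200/3,320 = 12.4 months.
Option A: score 670 ≥ 640; DTI 41.1% ≤ 43%; reserves 12.4 ≥ 3 mo → qualifies.
Option B: score 670 < 680; DTI 41.1% ≤ 43%; LTV 107.4% > 95%; employment 49 ≥ 18 mo; reserves 12.4 ≥ 2 mo → does not qualify.

Option A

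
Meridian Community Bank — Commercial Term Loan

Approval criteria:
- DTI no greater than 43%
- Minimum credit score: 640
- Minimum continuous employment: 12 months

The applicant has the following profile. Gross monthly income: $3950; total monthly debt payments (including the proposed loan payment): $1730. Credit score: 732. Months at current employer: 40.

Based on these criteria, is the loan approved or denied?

DTI = 1,730/3,950 = 43.8% > 43%
Credit score 732 ≥ 640 (meets)
Employment 40 ≥ 12 months
Fails on DTI.

Denied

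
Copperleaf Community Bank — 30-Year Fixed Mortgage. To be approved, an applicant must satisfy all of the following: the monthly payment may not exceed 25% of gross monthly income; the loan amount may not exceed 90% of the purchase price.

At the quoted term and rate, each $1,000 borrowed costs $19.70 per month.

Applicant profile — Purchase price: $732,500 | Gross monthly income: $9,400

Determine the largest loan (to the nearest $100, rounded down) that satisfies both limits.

$119,200

Payment cap: 25% × $9,400 = $2,350/month.
At $19.70 per $1,000, that supports 2,350/19.70 × 1,000 ≈ $119,289 → $119,200.
LTV cap: 90% × $732,500 = $659,250 → $659,200.
Binding constraint: payment-to-income.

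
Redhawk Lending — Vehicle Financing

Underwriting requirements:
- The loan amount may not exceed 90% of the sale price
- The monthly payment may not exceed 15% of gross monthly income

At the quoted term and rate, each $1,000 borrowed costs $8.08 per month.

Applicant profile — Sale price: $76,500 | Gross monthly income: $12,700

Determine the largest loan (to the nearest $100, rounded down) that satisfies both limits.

$68,800

Payment cap: 15% × $12,700 = $1,905/month.
At $8.08 per $1,000, that supports 1,905/8.08 × 1,000 ≈ $235,767 → $235,700.
LTV cap: 90% × $76,500 = $68,850 → $68,800.
Binding constraint: loan-to-value.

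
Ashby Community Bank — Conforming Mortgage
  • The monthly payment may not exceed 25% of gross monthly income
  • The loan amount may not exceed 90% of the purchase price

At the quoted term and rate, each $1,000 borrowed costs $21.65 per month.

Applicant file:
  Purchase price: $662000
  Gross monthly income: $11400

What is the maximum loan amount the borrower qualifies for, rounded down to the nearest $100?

Payment cap: 25% × $11,400 = $2,850/month.
At $21.65 per $1,000, that supports 2,850/21.65 × 1,000 ≈ $131,639 → $131,600.
LTV cap: 90% × $662,000 = $595,800 → $595,800.
Binding constraint: payment-to-income.

$131,600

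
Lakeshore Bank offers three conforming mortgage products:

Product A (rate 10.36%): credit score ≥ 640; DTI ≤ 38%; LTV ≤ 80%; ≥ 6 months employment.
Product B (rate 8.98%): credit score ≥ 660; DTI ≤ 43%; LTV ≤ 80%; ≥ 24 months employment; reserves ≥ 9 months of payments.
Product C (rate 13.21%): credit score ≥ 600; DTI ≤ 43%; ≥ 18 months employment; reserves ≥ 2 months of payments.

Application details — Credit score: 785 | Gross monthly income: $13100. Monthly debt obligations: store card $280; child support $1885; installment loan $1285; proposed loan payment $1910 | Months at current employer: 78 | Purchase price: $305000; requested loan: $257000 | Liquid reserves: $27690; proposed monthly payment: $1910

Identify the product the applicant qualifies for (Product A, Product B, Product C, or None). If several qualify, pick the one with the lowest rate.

Product C

Total debts = (280 + 1,885 + 1,285 + 1,910) = 5,360; DTI = 5,360/13,100 = 40.9%.
LTV = 257,000/305,000 = 84.3%.
Reserves = 27,690/1,910 = 14.5 months.
Product A: score 785 ≥ 640; DTI 40.9% > 38%; LTV 84.3% > 80%; employment 78 ≥ 6 mo → does not qualify.
Product B: score 785 ≥ 660; DTI 40.9% ≤ 43%; LTV 84.3% > 80%; employment 78 ≥ 24 mo; reserves 14.5 ≥ 9 mo → does not qualify.
Product C: score 785 ≥ 600; DTI 40.9% ≤ 43%; employment 78 ≥ 18 mo; reserves 14.5 ≥ 2 mo → qualifies.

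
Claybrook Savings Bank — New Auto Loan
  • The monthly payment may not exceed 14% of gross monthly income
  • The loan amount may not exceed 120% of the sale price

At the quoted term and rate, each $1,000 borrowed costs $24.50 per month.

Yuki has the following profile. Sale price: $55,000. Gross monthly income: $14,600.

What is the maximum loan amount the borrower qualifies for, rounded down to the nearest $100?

$66,000

Payment cap: 14% × $14,600 = $2,044/month.
At $24.50 per $1,000, that supports 2,044/24.50 × 1,000 ≈ $83,428 → $83,400.
LTV cap: 120% × $55,000 = $66,000 → $66,000.
Binding constraint: loan-to-value.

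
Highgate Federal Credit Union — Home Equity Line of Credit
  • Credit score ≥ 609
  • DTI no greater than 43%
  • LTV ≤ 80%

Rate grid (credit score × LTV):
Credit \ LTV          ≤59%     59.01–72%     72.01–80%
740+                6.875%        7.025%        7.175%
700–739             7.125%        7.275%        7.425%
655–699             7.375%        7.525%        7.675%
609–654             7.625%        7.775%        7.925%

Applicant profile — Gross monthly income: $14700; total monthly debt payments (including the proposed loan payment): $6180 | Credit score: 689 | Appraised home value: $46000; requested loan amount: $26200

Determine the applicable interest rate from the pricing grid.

Credit score 689 ≥ 609; DTI: 6,180 ÷ 14,700 = 42%, within the 43% cap
LTV: 26,200 ÷ 46,000 = 57%, within 80% cap
Row: 689 falls in 655–699. Column: 57% falls in ≤59%. Rate = 7.375%.

7.375%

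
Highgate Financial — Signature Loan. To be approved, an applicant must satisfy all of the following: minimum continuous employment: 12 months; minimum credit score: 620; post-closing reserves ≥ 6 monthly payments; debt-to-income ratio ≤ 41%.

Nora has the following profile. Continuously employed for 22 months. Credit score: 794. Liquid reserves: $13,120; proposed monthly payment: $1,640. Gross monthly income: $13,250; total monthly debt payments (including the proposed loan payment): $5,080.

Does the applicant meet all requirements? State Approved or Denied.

Employment 22 ≥ 12 months
Credit score 794 ≥ 620 (meets)
Reserves: 13,120 ÷ 1,640 = 8.0 months (meets 6-month minimum)
DTI: 5,080 ÷ 13,250 = 38.3%, within the 41% cap
All criteria satisfied.

Approved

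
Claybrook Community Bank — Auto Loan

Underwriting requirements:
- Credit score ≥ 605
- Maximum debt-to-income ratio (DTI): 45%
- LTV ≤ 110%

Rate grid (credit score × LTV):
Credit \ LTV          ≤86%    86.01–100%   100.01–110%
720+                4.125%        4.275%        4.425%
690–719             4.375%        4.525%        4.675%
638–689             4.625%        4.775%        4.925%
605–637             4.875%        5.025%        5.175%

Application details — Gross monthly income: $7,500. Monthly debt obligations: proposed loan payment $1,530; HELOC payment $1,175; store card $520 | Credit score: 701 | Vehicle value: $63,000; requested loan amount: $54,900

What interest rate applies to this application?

Credit score 701 ≥ 605; Total monthly debts = (1,530 + 1,175 + 520) = 3,225. DTI: 3,225 ÷ 7,500 = 43%, within the 45% cap
LTV = 54,900/63,000 = 87.1% ≤ 110%
Row: 701 falls in 690–719. Column: 87.1% falls in 86.01–100%. Rate = 4.525%.

4.525%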